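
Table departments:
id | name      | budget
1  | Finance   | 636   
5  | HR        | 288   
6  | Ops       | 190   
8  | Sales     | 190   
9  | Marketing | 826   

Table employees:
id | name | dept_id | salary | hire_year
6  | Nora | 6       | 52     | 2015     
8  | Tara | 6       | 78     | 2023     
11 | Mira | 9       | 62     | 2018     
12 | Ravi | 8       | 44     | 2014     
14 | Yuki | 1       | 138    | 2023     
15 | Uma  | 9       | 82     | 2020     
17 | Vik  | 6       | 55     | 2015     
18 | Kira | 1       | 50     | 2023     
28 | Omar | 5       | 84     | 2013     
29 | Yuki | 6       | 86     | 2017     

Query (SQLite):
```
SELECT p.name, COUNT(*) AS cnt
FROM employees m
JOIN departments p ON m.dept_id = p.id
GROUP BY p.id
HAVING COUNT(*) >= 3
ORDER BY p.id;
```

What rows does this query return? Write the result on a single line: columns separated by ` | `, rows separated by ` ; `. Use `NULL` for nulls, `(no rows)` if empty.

Ops | 4

Join each employees row to its departments via dept_id.
Group joined rows by departments.id; compute COUNT(*) per group.
HAVING: keep groups with count ≥ 3.
  1: ids {14, 18} → COUNT(*)=2
  5: ids {28} → COUNT(*)=1
  6: ids {6, 8, 17, 29} → COUNT(*)=4
  8: ids {12} → COUNT(*)=1
  9: ids {11, 15} → COUNT(*)=2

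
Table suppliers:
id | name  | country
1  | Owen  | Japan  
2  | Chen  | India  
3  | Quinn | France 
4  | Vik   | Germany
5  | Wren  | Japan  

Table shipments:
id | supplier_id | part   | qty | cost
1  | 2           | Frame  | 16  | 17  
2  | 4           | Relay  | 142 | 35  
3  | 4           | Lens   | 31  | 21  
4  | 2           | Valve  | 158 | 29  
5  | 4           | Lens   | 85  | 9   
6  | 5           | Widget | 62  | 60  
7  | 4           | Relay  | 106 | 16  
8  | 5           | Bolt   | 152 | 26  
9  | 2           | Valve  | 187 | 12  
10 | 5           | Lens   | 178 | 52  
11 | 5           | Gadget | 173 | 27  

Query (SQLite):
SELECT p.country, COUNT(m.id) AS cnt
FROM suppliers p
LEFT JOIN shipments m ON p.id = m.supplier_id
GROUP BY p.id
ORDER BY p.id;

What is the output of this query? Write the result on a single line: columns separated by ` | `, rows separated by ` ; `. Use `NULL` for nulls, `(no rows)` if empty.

LEFT JOIN keeps every suppliers row; unmatched ones get NULL for shipments columns.
Group by suppliers.id and compute COUNT(m.id). COUNT(col) of an all-NULL group is 0.
  1: ids {—} → COUNT(m.id)=0
  2: ids {1, 4, 9} → COUNT(m.id)=3
  3: ids {—} → COUNT(m.id)=0
  4: ids {2, 3, 5, 7} → COUNT(m.id)=4
  5: ids {6, 8, 10, 11} → COUNT(m.id)=4

Japan | 0 ; India | 3 ; France | 0 ; Germany | 4 ; Japan | 4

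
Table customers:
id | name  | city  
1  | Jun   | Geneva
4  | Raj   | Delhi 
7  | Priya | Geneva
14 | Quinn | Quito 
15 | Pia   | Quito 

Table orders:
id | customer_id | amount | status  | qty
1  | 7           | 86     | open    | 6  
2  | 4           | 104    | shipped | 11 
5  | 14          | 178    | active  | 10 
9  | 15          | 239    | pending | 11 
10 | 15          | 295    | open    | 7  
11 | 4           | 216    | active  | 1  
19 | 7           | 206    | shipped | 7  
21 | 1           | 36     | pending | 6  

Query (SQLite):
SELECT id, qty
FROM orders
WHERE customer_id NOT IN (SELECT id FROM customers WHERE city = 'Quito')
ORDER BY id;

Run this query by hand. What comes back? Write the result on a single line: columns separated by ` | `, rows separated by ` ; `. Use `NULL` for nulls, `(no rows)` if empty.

Inner query: customers.id where city = 'Quito'.
Outer: keep orders rows whose customer_id is not in that set.
Inner query → {14, 15}

1 | 6 ; 2 | 11 ; 11 | 1 ; 19 | 7 ; 21 | 6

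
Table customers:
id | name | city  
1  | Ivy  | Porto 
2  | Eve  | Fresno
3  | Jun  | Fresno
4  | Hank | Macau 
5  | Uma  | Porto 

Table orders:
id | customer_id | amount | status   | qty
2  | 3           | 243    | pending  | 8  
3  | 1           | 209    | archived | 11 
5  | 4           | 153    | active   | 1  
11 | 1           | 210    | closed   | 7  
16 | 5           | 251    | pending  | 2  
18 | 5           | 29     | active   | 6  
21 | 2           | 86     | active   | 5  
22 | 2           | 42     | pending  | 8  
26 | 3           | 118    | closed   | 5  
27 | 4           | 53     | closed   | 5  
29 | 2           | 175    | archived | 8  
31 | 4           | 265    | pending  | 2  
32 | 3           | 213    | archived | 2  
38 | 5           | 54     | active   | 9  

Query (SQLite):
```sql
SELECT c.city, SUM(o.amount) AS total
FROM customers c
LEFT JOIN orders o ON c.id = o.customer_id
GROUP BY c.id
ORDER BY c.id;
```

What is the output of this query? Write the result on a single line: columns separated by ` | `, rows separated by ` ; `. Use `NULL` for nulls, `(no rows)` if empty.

Porto | 419 ; Fresno | 303 ; Fresno | 574 ; Macau | 471 ; Porto | 334

LEFT JOIN keeps every customers row; unmatched ones get NULL for orders columns.
Group by customers.id and compute SUM(o.amount). SUM over an all-NULL group is NULL.
  1: ids {3, 11} → SUM(o.amount)=419
  2: ids {21, 22, 29} → SUM(o.amount)=303
  3: ids {2, 26, 32} → SUM(o.amount)=574
  4: ids {5, 27, 31} → SUM(o.amount)=471
  5: ids {16, 18, 38} → SUM(o.amount)=334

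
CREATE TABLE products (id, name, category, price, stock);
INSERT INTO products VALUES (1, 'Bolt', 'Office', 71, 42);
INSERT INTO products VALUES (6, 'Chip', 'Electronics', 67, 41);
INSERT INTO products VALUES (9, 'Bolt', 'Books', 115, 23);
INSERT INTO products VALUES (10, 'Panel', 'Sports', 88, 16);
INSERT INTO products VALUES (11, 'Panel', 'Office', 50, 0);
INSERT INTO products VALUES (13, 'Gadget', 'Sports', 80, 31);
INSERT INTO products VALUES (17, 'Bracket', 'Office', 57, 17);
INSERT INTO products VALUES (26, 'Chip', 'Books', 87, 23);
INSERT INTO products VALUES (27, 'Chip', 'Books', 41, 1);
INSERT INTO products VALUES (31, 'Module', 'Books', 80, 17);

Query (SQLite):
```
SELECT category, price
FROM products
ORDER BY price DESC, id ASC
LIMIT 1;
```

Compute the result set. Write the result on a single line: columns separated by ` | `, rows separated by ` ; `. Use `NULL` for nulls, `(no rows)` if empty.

Sort by price desc, tiebreak id asc: (115, id=9), (88, id=10), (87, id=26), (80, id=13) …. Take first 1.

Books | 115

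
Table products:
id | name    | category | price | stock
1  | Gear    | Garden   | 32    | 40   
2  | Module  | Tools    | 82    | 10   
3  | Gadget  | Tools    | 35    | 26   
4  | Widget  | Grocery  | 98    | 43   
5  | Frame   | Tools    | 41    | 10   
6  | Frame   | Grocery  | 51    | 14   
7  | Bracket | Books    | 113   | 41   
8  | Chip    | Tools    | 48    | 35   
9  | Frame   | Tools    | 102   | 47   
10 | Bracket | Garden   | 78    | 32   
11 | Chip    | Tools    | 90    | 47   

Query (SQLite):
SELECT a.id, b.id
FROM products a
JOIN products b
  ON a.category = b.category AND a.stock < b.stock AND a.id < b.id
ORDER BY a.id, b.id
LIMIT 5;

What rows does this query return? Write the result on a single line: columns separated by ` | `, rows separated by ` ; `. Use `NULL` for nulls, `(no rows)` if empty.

2 | 3 ; 2 | 8 ; 2 | 9 ; 2 | 11 ; 3 | 8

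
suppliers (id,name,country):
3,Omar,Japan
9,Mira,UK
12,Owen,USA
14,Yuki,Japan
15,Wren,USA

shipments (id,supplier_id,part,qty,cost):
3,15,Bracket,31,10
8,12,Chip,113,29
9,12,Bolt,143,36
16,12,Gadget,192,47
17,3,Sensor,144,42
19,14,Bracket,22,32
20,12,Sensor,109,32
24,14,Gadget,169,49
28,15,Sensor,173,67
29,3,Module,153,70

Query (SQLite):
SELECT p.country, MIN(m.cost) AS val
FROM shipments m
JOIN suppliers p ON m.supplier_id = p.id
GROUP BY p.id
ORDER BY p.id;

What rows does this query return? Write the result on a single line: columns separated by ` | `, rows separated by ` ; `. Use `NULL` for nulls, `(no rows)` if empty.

Japan | 42 ; USA | 29 ; Japan | 32 ; USA | 10

Join each shipments row to its suppliers via supplier_id.
Group joined rows by suppliers.id; compute MIN(m.cost) per group.
  3: ids {17, 29} → MIN(m.cost)=42
  12: ids {8, 9, 16, 20} → MIN(m.cost)=29
  14: ids {19, 24} → MIN(m.cost)=32
  15: ids {3, 28} → MIN(m.cost)=10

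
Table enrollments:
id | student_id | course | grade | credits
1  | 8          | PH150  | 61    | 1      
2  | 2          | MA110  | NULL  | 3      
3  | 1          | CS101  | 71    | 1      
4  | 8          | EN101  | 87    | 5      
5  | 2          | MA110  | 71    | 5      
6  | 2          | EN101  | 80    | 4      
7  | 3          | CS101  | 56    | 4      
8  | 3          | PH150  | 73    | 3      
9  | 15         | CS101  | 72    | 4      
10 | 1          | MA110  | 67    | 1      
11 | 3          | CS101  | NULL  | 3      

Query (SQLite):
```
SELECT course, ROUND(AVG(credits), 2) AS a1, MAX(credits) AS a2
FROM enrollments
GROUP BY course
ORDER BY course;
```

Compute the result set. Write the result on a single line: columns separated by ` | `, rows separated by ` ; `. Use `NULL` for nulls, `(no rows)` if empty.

Group enrollments by course.
Per group compute: ROUND(AVG(credits), 2), MAX(credits).
  CS101: ids {3, 7, 9, 11} → ROUND(AVG(credits), 2)=3, MAX(credits)=4
  EN101: ids {4, 6} → ROUND(AVG(credits), 2)=4.5, MAX(credits)=5
  MA110: ids {2, 5, 10} → ROUND(AVG(credits), 2)=3, MAX(credits)=5
  PH150: ids {1, 8} → ROUND(AVG(credits), 2)=2, MAX(credits)=3

CS101 | 3 | 4 ; EN101 | 4.5 | 5 ; MA110 | 3 | 5 ; PH150 | 2 | 3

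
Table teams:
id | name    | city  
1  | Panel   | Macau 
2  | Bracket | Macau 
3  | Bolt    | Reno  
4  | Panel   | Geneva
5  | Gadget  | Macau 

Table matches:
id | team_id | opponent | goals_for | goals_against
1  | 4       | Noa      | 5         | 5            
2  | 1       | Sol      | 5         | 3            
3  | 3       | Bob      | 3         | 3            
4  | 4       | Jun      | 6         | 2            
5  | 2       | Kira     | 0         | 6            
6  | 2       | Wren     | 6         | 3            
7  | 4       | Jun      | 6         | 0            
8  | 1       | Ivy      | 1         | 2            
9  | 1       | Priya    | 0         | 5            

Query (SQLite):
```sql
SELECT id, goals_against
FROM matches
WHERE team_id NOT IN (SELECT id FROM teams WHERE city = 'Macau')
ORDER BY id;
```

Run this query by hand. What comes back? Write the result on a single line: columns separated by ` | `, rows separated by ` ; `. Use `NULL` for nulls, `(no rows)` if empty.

1 | 5 ; 3 | 3 ; 4 | 2 ; 7 | 0

Inner query: teams.id where city = 'Macau'.
Outer: keep matches rows whose team_id is not in that set.
Inner query → {1, 2, 5}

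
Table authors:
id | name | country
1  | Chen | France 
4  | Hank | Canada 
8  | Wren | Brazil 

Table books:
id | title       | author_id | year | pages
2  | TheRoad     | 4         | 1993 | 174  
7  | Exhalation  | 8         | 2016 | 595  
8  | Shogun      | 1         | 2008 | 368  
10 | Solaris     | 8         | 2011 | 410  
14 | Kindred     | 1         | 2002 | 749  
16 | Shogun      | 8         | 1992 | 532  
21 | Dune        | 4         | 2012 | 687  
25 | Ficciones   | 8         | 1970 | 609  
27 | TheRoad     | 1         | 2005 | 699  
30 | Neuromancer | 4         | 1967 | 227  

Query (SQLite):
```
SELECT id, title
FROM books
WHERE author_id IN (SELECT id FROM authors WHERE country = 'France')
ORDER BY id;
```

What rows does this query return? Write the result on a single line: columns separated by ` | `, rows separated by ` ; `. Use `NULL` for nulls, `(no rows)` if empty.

8 | Shogun ; 14 | Kindred ; 27 | TheRoad

Inner query: authors.id where country = 'France'.
Outer: keep books rows whose author_id is in that set.
Inner query → {1}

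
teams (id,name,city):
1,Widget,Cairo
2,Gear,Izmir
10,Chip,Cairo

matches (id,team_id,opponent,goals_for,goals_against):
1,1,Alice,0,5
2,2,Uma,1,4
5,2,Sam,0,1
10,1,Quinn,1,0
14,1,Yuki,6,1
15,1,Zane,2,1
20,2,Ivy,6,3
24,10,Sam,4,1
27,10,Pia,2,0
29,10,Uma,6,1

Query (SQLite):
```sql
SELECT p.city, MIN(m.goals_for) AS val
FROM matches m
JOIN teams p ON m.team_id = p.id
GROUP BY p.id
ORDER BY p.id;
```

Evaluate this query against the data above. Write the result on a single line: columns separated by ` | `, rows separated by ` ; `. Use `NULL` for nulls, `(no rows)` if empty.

Join each matches row to its teams via team_id.
Group joined rows by teams.id; compute MIN(m.goals_for) per group.
  1: ids {1, 10, 14, 15} → MIN(m.goals_for)=0
  2: ids {2, 5, 20} → MIN(m.goals_for)=0
  10: ids {24, 27, 29} → MIN(m.goals_for)=2

Cairo | 0 ; Izmir | 0 ; Cairo | 2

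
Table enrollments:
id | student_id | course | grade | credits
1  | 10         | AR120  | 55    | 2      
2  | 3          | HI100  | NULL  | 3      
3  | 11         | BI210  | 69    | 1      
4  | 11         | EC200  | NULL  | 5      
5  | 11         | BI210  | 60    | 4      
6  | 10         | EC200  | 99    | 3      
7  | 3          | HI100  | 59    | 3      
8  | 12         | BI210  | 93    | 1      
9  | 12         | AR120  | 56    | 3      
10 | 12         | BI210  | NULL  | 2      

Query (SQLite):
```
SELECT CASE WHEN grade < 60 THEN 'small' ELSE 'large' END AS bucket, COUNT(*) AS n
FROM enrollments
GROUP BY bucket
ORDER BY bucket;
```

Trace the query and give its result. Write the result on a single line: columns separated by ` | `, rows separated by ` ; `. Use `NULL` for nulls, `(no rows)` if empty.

large | 7 ; small | 3

Bucket rows by grade < 60 → 'small' else 'large'; count each bucket.
NULL < 60 is unknown, so NULL grade falls into ELSE → 'large'.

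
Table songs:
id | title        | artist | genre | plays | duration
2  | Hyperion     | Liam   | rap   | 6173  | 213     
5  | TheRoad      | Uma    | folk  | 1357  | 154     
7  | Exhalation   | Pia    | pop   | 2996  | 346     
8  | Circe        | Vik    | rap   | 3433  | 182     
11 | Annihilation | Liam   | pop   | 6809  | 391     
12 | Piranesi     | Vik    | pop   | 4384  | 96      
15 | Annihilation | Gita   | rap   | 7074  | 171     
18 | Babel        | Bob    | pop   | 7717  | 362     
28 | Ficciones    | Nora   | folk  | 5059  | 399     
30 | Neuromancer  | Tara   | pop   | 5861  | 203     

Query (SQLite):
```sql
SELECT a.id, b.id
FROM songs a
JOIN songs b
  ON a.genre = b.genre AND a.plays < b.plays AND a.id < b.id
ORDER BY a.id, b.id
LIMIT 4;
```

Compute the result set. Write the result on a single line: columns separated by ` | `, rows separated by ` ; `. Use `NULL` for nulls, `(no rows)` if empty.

2 | 15 ; 5 | 28 ; 7 | 11 ; 7 | 12

Pairs (a,b) with same genre, a.plays < b.plays, a.id < b.id.
genre groups: folk:{5,28} pop:{7,11,12,18,30} rap:{2,8,15}
Ordered by (a.id, b.id); first 4.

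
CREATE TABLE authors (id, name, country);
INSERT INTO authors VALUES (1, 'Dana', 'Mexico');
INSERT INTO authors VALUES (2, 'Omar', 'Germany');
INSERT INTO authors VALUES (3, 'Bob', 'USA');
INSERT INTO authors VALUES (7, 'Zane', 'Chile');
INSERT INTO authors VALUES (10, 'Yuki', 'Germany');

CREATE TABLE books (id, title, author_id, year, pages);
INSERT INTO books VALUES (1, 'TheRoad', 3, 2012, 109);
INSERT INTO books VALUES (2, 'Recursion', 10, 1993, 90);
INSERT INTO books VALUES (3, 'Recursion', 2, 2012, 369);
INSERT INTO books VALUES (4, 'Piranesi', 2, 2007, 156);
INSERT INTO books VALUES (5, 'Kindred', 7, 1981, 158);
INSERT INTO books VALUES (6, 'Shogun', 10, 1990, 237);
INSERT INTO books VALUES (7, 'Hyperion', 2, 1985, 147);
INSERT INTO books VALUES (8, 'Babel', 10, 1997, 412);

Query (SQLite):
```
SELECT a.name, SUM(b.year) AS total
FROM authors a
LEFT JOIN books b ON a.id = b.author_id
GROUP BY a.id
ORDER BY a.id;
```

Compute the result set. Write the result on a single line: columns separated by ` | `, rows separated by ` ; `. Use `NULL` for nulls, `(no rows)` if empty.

Dana | NULL ; Omar | 6004 ; Bob | 2012 ; Zane | 1981 ; Yuki | 5980

LEFT JOIN keeps every authors row; unmatched ones get NULL for books columns.
Group by authors.id and compute SUM(b.year). SUM over an all-NULL group is NULL.
  1: ids {—} → SUM(b.year)=NULL
  2: ids {3, 4, 7} → SUM(b.year)=6004
  3: ids {1} → SUM(b.year)=2012
  7: ids {5} → SUM(b.year)=1981
  10: ids {2, 6, 8} → SUM(b.year)=5980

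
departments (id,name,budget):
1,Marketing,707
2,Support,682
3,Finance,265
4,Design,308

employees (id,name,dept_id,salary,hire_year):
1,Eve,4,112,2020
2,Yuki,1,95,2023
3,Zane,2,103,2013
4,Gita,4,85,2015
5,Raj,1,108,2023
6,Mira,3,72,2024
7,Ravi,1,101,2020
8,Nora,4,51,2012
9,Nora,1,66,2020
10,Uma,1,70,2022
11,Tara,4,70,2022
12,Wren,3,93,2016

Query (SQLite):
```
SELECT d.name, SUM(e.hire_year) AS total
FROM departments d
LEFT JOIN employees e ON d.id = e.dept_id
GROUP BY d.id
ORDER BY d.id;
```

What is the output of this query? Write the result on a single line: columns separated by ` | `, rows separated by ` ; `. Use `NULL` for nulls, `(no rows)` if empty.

LEFT JOIN keeps every departments row; unmatched ones get NULL for employees columns.
Group by departments.id and compute SUM(e.hire_year). SUM over an all-NULL group is NULL.
  1: ids {2, 5, 7, 9, 10} → SUM(e.hire_year)=10108
  2: ids {3} → SUM(e.hire_year)=2013
  3: ids {6, 12} → SUM(e.hire_year)=4040
  4: ids {1, 4, 8, 11} → SUM(e.hire_year)=8069

Marketing | 10108 ; Support | 2013 ; Finance | 4040 ; Design | 8069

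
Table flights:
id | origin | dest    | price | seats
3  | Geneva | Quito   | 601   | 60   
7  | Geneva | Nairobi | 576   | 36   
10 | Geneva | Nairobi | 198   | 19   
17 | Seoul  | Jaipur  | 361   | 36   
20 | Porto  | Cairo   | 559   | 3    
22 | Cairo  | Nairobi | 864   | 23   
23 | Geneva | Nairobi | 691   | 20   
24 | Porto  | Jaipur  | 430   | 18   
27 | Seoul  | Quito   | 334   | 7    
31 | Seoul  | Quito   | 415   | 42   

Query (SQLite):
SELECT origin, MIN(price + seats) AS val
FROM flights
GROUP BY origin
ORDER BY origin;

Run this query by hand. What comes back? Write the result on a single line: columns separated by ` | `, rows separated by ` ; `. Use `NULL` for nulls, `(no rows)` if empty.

Cairo | 887 ; Geneva | 217 ; Porto | 448 ; Seoul | 341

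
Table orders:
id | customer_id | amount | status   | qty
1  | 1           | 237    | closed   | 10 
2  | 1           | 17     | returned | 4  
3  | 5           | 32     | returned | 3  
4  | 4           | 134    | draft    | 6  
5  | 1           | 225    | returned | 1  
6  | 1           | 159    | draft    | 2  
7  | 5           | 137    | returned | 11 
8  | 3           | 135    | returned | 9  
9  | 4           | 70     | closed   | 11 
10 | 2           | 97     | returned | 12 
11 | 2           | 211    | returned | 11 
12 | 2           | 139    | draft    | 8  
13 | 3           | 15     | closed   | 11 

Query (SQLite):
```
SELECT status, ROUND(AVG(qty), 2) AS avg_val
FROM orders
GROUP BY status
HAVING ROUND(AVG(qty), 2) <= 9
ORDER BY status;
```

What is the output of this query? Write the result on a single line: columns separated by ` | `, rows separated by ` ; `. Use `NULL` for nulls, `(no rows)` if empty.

draft | 5.33 ; returned | 7.29

Partition orders by status; compute ROUND(AVG(qty), 2) within each group.
HAVING: keep groups where ROUND(AVG(qty), 2) <= 9.
  closed: ids {1, 9, 13} → ROUND(AVG(qty), 2)=10.67
  draft: ids {4, 6, 12} → ROUND(AVG(qty), 2)=5.33
  returned: ids {2, 3, 5, 7, 8, 10, 11} → ROUND(AVG(qty), 2)=7.29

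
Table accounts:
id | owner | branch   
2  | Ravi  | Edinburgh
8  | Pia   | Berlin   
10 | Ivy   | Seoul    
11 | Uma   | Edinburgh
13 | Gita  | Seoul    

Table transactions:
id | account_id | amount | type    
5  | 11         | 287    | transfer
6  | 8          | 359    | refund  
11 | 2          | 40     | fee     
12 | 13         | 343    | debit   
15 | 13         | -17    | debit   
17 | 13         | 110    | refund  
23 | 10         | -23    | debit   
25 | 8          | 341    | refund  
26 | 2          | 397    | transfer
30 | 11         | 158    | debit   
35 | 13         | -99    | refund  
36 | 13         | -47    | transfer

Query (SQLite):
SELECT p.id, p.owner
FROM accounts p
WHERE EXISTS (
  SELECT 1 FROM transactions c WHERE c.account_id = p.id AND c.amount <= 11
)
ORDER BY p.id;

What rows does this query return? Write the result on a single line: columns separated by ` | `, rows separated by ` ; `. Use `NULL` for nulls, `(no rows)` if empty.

10 | Ivy ; 13 | Gita

For each accounts row, check whether any transactions with matching account_id has amount <= 11.
Keep rows where that is true.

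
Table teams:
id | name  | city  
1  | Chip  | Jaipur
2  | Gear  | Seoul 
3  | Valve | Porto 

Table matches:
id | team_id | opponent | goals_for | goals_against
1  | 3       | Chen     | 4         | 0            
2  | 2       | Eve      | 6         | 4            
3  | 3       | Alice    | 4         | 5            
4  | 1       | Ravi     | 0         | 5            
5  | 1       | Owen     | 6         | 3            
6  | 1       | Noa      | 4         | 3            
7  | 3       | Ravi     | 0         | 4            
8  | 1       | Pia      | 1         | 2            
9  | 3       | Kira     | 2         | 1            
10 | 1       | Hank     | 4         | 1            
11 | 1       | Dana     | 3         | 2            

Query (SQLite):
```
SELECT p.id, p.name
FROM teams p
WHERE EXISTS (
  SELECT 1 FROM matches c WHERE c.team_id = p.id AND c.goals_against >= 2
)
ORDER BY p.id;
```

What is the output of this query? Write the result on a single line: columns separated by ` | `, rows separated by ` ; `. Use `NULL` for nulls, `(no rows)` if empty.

For each teams row, check whether any matches with matching team_id has goals_against >= 2.
Keep rows where that is true.

1 | Chip ; 2 | Gear ; 3 | Valve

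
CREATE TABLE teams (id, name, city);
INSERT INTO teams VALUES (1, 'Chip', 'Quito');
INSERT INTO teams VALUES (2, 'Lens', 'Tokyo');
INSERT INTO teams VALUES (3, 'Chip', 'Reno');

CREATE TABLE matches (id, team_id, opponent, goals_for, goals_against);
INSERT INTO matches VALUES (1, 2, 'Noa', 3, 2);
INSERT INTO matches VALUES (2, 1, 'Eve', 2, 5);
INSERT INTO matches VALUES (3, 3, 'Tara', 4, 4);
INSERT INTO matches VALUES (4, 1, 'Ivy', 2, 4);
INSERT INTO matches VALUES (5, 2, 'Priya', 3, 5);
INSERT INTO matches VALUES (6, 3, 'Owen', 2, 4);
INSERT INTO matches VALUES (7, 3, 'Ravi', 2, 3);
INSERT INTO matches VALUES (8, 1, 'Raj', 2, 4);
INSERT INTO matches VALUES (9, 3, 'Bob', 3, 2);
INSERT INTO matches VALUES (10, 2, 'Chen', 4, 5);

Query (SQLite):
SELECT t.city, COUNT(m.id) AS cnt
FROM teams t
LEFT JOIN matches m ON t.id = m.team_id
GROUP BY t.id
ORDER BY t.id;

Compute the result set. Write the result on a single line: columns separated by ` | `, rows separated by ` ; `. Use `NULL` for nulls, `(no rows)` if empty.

Quito | 3 ; Tokyo | 3 ; Reno | 4

LEFT JOIN keeps every teams row; unmatched ones get NULL for matches columns.
Group by teams.id and compute COUNT(m.id). COUNT(col) of an all-NULL group is 0.
  1: ids {2, 4, 8} → COUNT(m.id)=3
  2: ids {1, 5, 10} → COUNT(m.id)=3
  3: ids {3, 6, 7, 9} → COUNT(m.id)=4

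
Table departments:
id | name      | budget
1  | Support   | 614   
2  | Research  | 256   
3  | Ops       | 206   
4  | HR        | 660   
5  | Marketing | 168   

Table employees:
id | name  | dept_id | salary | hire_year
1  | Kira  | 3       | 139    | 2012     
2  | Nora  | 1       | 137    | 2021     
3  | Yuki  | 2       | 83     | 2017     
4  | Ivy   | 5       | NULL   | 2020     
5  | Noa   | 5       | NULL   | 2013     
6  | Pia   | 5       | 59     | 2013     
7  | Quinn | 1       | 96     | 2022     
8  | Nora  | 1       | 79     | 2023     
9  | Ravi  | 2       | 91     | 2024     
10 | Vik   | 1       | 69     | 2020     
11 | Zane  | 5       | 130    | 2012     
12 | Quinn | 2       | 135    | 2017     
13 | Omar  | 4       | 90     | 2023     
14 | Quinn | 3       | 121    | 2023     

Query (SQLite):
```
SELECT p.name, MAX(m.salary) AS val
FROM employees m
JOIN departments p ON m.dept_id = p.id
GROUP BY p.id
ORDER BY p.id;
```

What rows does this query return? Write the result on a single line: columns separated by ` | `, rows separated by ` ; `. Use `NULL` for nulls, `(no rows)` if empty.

Support | 137 ; Research | 135 ; Ops | 139 ; HR | 90 ; Marketing | 130

Join each employees row to its departments via dept_id.
Group joined rows by departments.id; compute MAX(m.salary) per group.
  1: ids {2, 7, 8, 10} → MAX(m.salary)=137
  2: ids {3, 9, 12} → MAX(m.salary)=135
  3: ids {1, 14} → MAX(m.salary)=139
  4: ids {13} → MAX(m.salary)=90
  5: ids {4, 5, 6, 11} → MAX(m.salary)=130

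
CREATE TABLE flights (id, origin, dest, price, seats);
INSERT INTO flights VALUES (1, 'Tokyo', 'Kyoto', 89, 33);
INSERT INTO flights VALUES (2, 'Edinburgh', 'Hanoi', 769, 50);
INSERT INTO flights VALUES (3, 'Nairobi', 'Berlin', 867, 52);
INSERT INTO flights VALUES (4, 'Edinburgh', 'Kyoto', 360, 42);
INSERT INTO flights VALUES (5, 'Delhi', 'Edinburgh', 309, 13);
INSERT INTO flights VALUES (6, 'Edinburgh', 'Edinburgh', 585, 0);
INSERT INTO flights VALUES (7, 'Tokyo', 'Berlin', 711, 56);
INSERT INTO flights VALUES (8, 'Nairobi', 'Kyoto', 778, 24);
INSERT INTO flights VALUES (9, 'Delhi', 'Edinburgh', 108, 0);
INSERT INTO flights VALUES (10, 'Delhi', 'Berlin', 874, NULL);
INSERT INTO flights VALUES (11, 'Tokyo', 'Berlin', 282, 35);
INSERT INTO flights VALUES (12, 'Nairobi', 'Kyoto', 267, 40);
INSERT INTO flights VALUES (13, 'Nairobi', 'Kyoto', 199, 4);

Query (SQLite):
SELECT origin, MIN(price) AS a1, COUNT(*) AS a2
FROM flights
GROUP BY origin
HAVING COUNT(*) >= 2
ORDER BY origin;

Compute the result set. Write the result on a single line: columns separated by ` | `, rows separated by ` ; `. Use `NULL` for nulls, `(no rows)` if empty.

Delhi | 108 | 3 ; Edinburgh | 360 | 3 ; Nairobi | 199 | 4 ; Tokyo | 89 | 3

Group flights by origin.
Per group compute: MIN(price), COUNT(*).
HAVING: drop groups with fewer than 2 rows.
  Delhi: ids {5, 9, 10} → MIN(price)=108, COUNT(*)=3
  Edinburgh: ids {2, 4, 6} → MIN(price)=360, COUNT(*)=3
  Nairobi: ids {3, 8, 12, 13} → MIN(price)=199, COUNT(*)=4
  Tokyo: ids {1, 7, 11} → MIN(price)=89, COUNT(*)=3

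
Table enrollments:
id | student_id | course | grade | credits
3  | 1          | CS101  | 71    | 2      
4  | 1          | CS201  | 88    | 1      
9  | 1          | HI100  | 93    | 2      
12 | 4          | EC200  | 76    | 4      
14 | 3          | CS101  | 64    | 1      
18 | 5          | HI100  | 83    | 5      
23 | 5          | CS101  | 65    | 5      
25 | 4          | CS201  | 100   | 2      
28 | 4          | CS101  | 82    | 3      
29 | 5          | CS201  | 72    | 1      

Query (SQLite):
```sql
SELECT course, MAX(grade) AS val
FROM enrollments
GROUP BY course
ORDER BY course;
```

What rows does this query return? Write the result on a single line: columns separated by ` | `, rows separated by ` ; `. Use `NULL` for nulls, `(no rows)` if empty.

CS101 | 82 ; CS201 | 100 ; EC200 | 76 ; HI100 | 93

Partition enrollments by course; compute MAX(grade) within each group.
  CS101: ids {3, 14, 23, 28} → MAX(grade)=82
  CS201: ids {4, 25, 29} → MAX(grade)=100
  EC200: ids {12} → MAX(grade)=76
  HI100: ids {9, 18} → MAX(grade)=93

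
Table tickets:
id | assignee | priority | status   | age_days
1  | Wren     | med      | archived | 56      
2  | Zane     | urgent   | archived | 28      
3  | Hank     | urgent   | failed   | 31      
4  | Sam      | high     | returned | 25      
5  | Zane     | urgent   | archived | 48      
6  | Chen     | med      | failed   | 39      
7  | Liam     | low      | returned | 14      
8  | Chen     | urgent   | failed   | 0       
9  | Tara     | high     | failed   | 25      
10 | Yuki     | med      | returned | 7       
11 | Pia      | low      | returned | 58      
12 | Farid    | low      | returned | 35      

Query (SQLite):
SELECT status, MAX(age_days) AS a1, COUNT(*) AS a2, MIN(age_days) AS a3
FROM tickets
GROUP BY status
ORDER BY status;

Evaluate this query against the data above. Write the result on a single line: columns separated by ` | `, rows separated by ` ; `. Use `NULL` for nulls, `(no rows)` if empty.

archived | 56 | 3 | 28 ; failed | 39 | 4 | 0 ; returned | 58 | 5 | 7

Group tickets by status.
Per group compute: MAX(age_days), COUNT(*), MIN(age_days).
  archived: ids {1, 2, 5} → MAX(age_days)=56, COUNT(*)=3, MIN(age_days)=28
  failed: ids {3, 6, 8, 9} → MAX(age_days)=39, COUNT(*)=4, MIN(age_days)=0
  returned: ids {4, 7, 10, 11, 12} → MAX(age_days)=58, COUNT(*)=5, MIN(age_days)=7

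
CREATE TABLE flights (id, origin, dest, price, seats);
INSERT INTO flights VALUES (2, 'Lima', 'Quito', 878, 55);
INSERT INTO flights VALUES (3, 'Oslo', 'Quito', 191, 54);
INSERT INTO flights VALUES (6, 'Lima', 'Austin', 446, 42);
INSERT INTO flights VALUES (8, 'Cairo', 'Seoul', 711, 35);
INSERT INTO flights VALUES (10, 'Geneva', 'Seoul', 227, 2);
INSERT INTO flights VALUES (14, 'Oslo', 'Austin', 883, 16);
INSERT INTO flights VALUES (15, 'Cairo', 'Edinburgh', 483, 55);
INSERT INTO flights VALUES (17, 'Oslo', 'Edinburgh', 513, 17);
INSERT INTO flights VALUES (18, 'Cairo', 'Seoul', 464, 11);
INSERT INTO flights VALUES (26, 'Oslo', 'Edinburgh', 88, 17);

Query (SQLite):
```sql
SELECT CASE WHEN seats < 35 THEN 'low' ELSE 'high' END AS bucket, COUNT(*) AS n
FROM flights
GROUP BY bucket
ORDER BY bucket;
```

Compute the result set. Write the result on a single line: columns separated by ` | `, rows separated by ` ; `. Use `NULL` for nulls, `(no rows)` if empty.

high | 5 ; low | 5

Bucket rows by seats < 35 → 'low' else 'high'; count each bucket.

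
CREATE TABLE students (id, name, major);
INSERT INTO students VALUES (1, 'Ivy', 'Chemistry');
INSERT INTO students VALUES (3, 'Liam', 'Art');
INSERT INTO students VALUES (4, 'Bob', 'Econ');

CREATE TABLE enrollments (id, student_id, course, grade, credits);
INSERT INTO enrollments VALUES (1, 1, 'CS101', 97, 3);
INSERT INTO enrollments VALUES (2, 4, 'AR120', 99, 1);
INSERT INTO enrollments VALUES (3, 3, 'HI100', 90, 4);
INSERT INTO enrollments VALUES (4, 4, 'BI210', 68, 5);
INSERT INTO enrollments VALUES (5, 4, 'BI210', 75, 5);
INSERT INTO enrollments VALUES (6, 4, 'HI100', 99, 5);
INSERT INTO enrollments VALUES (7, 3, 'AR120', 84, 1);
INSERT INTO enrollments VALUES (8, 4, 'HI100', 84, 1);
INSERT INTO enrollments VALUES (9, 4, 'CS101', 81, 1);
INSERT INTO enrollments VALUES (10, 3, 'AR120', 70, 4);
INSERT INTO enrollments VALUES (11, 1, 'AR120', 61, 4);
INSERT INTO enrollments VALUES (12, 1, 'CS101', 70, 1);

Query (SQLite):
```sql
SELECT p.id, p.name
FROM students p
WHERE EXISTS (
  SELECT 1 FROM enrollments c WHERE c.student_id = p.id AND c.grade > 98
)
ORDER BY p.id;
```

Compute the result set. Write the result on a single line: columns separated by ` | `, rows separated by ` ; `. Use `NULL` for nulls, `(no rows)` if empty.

For each students row, check whether any enrollments with matching student_id has grade > 98.
Keep rows where that is true.

4 | Bob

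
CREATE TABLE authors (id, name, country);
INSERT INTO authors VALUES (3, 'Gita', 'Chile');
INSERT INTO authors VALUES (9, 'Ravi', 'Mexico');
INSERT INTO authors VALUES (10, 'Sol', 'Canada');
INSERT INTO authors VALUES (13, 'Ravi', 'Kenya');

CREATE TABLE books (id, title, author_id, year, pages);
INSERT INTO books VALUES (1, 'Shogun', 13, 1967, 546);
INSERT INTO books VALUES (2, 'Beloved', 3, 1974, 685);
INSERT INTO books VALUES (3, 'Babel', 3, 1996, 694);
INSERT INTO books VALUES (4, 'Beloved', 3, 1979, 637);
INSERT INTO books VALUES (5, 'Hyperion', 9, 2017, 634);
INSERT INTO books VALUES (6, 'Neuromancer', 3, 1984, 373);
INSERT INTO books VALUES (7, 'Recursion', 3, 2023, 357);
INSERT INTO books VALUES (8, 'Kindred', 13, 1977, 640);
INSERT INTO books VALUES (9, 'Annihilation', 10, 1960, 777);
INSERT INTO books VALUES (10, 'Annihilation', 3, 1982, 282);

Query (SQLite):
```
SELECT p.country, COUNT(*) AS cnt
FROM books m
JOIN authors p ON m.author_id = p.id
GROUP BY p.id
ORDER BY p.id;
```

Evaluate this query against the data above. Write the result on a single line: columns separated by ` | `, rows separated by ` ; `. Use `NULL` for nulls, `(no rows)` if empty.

Join each books row to its authors via author_id.
Group joined rows by authors.id; compute COUNT(*) per group.
  3: ids {2, 3, 4, 6, 7, 10} → COUNT(*)=6
  9: ids {5} → COUNT(*)=1
  10: ids {9} → COUNT(*)=1
  13: ids {1, 8} → COUNT(*)=2

Chile | 6 ; Mexico | 1 ; Canada | 1 ; Kenya | 2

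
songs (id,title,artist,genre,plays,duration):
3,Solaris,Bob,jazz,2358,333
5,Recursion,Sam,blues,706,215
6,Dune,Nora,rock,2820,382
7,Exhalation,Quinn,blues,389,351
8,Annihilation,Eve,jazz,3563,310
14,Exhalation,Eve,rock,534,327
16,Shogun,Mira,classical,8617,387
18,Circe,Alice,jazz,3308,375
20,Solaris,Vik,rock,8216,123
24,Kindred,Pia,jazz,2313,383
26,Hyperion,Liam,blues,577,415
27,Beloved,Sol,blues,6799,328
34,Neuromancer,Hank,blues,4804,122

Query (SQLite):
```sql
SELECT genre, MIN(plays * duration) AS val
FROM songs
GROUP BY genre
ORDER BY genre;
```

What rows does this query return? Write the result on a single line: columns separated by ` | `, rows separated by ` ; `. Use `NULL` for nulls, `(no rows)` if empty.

blues | 136539 ; classical | 3334779 ; jazz | 785214 ; rock | 174618

For each row compute plays * duration.
Group by genre; take MIN of the expression per group.
  blues: ids {5, 7, 26, 27, 34} → MIN(plays * duration)=136539
  classical: ids {16} → MIN(plays * duration)=3334779
  jazz: ids {3, 8, 18, 24} → MIN(plays * duration)=785214
  rock: ids {6, 14, 20} → MIN(plays * duration)=174618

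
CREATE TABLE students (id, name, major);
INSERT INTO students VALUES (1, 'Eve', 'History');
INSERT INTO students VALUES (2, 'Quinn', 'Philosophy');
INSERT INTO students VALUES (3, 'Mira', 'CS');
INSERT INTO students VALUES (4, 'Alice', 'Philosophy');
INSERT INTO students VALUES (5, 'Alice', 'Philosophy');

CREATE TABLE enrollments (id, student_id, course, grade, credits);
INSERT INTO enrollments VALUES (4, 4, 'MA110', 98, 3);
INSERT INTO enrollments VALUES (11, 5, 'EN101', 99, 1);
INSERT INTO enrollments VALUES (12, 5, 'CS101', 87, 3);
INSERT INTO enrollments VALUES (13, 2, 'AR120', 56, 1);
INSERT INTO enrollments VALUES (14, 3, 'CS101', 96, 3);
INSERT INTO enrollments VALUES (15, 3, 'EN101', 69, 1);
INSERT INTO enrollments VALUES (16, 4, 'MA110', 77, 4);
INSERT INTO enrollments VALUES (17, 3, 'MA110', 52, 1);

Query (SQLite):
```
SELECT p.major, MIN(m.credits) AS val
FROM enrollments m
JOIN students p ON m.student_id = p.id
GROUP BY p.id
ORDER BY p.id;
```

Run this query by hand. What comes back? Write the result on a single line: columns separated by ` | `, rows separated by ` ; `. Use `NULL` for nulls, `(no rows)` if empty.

Join each enrollments row to its students via student_id.
Group joined rows by students.id; compute MIN(m.credits) per group.
  2: ids {13} → MIN(m.credits)=1
  3: ids {14, 15, 17} → MIN(m.credits)=1
  4: ids {4, 16} → MIN(m.credits)=3
  5: ids {11, 12} → MIN(m.credits)=1

Philosophy | 1 ; CS | 1 ; Philosophy | 3 ; Philosophy | 1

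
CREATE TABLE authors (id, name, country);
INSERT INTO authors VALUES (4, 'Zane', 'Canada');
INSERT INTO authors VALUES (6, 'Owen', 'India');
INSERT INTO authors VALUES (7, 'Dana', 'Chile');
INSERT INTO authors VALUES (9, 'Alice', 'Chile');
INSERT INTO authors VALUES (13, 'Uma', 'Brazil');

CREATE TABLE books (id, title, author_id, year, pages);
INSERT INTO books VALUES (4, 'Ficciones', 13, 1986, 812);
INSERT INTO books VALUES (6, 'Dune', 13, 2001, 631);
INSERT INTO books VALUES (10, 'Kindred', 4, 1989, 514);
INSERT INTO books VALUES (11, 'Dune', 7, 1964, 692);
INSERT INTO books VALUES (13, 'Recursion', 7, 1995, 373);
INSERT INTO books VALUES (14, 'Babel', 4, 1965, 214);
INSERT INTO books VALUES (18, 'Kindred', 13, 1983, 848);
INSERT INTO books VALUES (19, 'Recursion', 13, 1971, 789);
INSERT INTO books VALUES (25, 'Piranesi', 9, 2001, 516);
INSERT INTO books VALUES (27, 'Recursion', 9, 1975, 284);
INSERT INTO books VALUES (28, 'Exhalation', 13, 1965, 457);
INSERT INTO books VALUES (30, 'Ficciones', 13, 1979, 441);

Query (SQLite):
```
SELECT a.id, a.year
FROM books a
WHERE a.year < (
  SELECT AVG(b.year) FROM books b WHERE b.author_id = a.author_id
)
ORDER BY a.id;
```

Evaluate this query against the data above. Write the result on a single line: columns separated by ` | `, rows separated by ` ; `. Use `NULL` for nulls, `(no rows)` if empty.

For each books row a, compute AVG(year) over rows sharing a.author_id.
Keep row a if a.year < that per-group AVG.
  author_id=4: AVG(year) = 1977.0
  author_id=7: AVG(year) = 1979.5
  author_id=9: AVG(year) = 1988.0
  author_id=13: AVG(year) = 1980.833333

11 | 1964 ; 14 | 1965 ; 19 | 1971 ; 27 | 1975 ; 28 | 1965 ; 30 | 1979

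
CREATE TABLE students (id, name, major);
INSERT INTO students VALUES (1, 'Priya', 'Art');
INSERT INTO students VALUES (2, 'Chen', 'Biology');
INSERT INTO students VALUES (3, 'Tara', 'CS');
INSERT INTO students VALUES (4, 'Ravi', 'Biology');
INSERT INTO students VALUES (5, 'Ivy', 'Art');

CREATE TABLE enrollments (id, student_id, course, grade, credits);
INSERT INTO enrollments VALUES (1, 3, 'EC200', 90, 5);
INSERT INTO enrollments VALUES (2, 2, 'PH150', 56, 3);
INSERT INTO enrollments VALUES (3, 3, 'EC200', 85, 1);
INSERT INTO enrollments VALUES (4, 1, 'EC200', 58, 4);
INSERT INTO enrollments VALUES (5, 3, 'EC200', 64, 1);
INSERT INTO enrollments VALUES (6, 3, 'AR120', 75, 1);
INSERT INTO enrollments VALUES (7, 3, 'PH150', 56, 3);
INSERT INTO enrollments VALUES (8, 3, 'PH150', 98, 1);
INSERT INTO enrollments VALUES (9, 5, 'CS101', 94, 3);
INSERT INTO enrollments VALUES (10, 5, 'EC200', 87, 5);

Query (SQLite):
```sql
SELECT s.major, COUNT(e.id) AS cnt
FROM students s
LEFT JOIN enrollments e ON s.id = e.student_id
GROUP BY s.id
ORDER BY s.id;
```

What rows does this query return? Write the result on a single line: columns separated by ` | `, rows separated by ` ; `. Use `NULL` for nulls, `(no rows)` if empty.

LEFT JOIN keeps every students row; unmatched ones get NULL for enrollments columns.
Group by students.id and compute COUNT(e.id). COUNT(col) of an all-NULL group is 0.
  1: ids {4} → COUNT(e.id)=1
  2: ids {2} → COUNT(e.id)=1
  3: ids {1, 3, 5, 6, 7, 8} → COUNT(e.id)=6
  4: ids {—} → COUNT(e.id)=0
  5: ids {9, 10} → COUNT(e.id)=2

Art | 1 ; Biology | 1 ; CS | 6 ; Biology | 0 ; Art | 2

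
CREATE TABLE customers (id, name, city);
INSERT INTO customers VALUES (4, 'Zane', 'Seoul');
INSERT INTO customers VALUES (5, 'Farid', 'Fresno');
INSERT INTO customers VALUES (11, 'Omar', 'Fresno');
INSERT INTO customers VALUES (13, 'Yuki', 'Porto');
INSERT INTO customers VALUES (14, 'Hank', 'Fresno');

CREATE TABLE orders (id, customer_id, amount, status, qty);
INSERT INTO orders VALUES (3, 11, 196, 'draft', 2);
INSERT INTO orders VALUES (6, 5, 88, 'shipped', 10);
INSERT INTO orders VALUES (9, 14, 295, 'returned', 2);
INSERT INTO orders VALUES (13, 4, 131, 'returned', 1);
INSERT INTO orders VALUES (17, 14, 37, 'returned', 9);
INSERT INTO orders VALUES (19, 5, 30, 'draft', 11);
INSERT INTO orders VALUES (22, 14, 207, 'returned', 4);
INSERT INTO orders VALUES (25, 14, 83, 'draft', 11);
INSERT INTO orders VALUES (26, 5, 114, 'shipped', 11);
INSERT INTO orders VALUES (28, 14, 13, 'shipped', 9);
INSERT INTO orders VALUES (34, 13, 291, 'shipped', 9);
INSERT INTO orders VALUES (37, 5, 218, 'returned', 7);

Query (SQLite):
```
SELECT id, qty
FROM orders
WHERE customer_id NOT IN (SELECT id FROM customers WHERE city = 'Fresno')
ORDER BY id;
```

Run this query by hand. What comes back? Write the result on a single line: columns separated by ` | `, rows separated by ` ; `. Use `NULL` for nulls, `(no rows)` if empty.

Inner query: customers.id where city = 'Fresno'.
Outer: keep orders rows whose customer_id is not in that set.
Inner query → {5, 11, 14}

13 | 1 ; 34 | 9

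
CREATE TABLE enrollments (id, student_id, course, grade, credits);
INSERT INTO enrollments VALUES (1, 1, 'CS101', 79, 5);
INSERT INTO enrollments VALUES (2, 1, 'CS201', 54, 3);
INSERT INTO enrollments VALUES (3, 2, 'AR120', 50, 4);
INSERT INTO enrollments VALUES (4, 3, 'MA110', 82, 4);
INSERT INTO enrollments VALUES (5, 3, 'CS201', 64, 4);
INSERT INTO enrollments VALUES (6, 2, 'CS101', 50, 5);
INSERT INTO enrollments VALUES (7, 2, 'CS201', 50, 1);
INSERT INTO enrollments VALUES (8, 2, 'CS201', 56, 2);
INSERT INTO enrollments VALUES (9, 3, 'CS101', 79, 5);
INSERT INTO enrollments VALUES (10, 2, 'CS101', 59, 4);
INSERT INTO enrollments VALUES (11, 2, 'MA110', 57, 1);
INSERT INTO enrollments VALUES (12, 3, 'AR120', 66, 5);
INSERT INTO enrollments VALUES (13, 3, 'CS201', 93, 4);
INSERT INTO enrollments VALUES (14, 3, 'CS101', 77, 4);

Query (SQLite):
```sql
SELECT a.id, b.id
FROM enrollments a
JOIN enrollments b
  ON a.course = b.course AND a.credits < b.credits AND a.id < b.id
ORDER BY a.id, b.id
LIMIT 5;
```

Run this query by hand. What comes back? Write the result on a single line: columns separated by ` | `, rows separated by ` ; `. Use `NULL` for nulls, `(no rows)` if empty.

2 | 5 ; 2 | 13 ; 3 | 12 ; 7 | 8 ; 7 | 13

Pairs (a,b) with same course, a.credits < b.credits, a.id < b.id.
course groups: AR120:{3,12} CS101:{1,6,9,10,14} CS201:{2,5,7,8,13} MA110:{4,11}
Ordered by (a.id, b.id); first 5.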